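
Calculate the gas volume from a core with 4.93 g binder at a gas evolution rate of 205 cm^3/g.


Formula: V_gas = W_binder * gas_evolution_rate
V = 4.93 g * 205 cm^3/g = 1010.6500 cm^3

1010.6500 cm^3


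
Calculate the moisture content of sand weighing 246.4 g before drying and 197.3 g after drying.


Formula: MC = (W_wet - W_dry) / W_wet * 100
Water mass = 246.4 - 197.3 = 49.1 g
MC = 49.1 / 246.4 * 100 = 19.9269%


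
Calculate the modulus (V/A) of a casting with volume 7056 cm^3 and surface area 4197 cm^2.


Formula: Casting Modulus M = V / A
M = 7056 cm^3 / 4197 cm^2 = 1.6812 cm

Final answer: 1.6812 cm


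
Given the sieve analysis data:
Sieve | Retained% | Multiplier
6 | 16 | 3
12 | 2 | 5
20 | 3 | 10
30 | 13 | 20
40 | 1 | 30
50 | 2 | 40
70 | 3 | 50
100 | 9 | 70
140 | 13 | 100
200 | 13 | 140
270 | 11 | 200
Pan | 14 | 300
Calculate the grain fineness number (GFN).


Formula: GFN = sum(pct * multiplier) / sum(pct)
sum(pct * multiplier) = 10758
sum(pct) = 100
GFN = 10758 / 100 = 107.58

Final answer: 107.58


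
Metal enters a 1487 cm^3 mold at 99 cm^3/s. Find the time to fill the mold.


Formula: t_fill = V_mold / Q_flow
t = 1487 cm^3 / 99 cm^3/s = 15.0202 s

15.0202 s


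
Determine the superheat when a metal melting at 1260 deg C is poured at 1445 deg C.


Formula: Superheat = T_pour - T_melt
Superheat = 1445 - 1260 = 185 deg C

Final answer: 185 deg C


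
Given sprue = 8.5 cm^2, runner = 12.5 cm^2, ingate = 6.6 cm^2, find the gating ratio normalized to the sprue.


Sprue:Runner:Ingate = 1 : 12.5/8.5 : 6.6/8.5 = 1:1.47:0.78

Answer: 1:1.47:0.78


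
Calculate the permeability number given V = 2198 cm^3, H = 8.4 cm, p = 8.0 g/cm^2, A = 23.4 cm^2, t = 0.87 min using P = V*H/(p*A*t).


Formula: Permeability Number P = (V * H) / (p * A * t)
Numerator: V * H = 2198 * 8.4 = 18463.2
Denominator: p * A * t = 8.0 * 23.4 * 0.87 = 162.864
P = 18463.2 / 162.864 = 113.3658

113.3658


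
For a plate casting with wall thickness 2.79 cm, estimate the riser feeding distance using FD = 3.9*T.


Formula: FD = 3.9 * T  (riser feeding-distance rule)
FD = 3.9 * 2.79 cm = 10.8810 cm

10.8810 cm


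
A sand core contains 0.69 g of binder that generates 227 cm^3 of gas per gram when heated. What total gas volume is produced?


Formula: V_gas = W_binder * gas_evolution_rate
V = 0.69 g * 227 cm^3/g = 156.6300 cm^3

Final answer: 156.6300 cm^3


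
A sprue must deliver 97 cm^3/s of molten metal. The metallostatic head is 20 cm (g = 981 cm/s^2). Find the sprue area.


Formula: v = sqrt(2*g*h), A = Q/v
Velocity: v = sqrt(2 * 981 * 20) = sqrt(39240) = 198.0909 cm/s
Sprue area: A = Q / v = 97 / 198.0909 = 0.4897 cm^2

Final answer: 0.4897 cm^2


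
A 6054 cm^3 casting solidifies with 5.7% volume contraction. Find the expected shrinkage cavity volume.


Formula: V_shrink = V_casting * shrinkage_pct / 100
V_shrink = 6054 cm^3 * 5.7 / 100 = 345.0780 cm^3


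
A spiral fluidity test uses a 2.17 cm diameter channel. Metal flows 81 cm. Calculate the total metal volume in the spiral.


Formula: V = pi * (d/2)^2 * L  (cylinder volume)
Radius = 2.17/2 = 1.085 cm
V = pi * 1.085^2 * 81 = 299.5673 cm^3


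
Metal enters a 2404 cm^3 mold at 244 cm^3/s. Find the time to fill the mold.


Formula: t_fill = V_mold / Q_flow
t = 2404 cm^3 / 244 cm^3/s = 9.8525 s


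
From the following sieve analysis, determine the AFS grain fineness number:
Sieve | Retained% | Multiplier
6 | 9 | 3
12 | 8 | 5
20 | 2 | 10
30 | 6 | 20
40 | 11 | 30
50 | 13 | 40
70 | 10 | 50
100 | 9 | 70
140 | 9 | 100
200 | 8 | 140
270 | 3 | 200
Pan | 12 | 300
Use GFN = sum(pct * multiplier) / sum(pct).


Formula: GFN = sum(pct * multiplier) / sum(pct)
sum(pct * multiplier) = 8407
sum(pct) = 100
GFN = 8407 / 100 = 84.07

Final answer: 84.07


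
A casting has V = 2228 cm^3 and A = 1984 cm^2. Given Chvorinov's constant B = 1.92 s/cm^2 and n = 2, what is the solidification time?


Formula: t_s = B * (V/A)^n  (Chvorinov's rule, n=2)
Modulus M = V/A = 2228/1984 = 1.122984 cm
M^2 = 1.122984^2 = 1.261093 cm^2
t_s = 1.92 * 1.261093 = 2.4213 s

Answer: 2.4213 s


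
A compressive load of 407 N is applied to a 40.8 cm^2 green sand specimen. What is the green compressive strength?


Formula: Compressive Strength = Force / Area
Strength = 407 N / 40.8 cm^2 = 9.9755 N/cm^2

Answer: 9.9755 N/cm^2


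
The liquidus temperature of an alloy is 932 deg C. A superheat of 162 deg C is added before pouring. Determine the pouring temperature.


Formula: T_pour = T_melt + Superheat
T_pour = 932 + 162 = 1094 deg C

Final answer: 1094 deg C


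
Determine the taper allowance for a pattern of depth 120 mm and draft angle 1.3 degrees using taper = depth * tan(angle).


Formula: taper = depth * tan(draft_angle)
tan(1.3 deg) = 0.0226932
taper = 120 mm * 0.0226932 = 2.7232 mm

Answer: 2.7232 mm


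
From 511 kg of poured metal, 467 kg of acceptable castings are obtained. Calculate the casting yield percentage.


Formula: Casting Yield = (W_good / W_total) * 100
Yield = (467 kg / 511 kg) * 100 = 91.3894%

Final answer: 91.3894%


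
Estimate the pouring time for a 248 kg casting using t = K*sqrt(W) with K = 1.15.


Formula: t = K * sqrt(W)
sqrt(W) = sqrt(248) = 15.74802
t = 1.15 * 15.74802 = 18.1102 s


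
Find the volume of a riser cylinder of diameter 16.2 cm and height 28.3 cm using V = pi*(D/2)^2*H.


Formula: V = pi * (D/2)^2 * H  (cylinder volume)
Radius = D/2 = 16.2/2 = 8.1 cm
V = pi * 8.1^2 * 28.3 = 5833.1930 cm^3


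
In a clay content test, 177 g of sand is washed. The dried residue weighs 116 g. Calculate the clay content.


Formula: Clay% = (W_total - W_washed) / W_total * 100
Clay mass = 177 - 116 = 61 g
Clay% = 61 / 177 * 100 = 34.4633%


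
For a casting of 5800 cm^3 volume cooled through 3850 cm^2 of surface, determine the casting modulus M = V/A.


Formula: Casting Modulus M = V / A
M = 5800 cm^3 / 3850 cm^2 = 1.5065 cm

Answer: 1.5065 cm


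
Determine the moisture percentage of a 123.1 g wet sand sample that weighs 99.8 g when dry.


Formula: MC = (W_wet - W_dry) / W_wet * 100
Water mass = 123.1 - 99.8 = 23.3 g
MC = 23.3 / 123.1 * 100 = 18.9277%

Final answer: 18.9277%


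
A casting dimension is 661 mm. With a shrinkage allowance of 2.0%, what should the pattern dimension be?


Formula: L_pattern = L_casting * (1 + shrinkage_rate/100)
Shrinkage factor = 1 + 2.0/100 = 1.02
L_pattern = 661 mm * 1.02 = 674.2200 mm


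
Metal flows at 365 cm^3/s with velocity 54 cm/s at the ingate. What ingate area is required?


Formula: A_ingate = Q / v  (continuity equation)
A = 365 cm^3/s / 54 cm/s = 6.7593 cm^2


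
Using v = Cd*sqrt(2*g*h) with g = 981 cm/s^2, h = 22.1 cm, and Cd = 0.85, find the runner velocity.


Formula: v = Cd * sqrt(2 * g * h)  (Torricelli with discharge coefficient)
2*g*h = 2 * 981 * 22.1 = 43360.2 cm^2/s^2
sqrt(43360.2) = 208.23112 cm/s
v = 0.85 * 208.23112 = 176.9965 cm/s

176.9965 cm/s


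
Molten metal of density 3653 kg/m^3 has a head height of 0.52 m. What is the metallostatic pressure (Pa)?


Formula: P = rho * g * h
rho * g = 3653 * 9.81 = 35835.93 N/m^3
P = 35835.93 * 0.52 = 18634.6836 Pa

18634.6836 Pa


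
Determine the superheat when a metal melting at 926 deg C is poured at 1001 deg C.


Formula: Superheat = T_pour - T_melt
Superheat = 1001 - 926 = 75 deg C

Answer: 75 deg C


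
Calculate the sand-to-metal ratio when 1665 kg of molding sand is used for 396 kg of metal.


Formula: Sand-to-Metal Ratio = W_sand / W_metal
Ratio = 1665 kg / 396 kg = 4.2045

4.2045


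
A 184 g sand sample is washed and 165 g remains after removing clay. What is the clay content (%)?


Formula: Clay% = (W_total - W_washed) / W_total * 100
Clay mass = 184 - 165 = 19 g
Clay% = 19 / 184 * 100 = 10.3261%

10.3261%


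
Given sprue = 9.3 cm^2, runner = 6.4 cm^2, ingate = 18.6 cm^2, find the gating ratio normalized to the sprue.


Sprue:Runner:Ingate = 1 : 6.4/9.3 : 18.6/9.3 = 1:0.69:2.00

Final answer: 1:0.69:2.00


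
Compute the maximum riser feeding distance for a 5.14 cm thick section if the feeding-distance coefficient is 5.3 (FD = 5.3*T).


Formula: FD = 5.3 * T  (riser feeding-distance rule)
FD = 5.3 * 5.14 cm = 27.2420 cm

Answer: 27.2420 cm


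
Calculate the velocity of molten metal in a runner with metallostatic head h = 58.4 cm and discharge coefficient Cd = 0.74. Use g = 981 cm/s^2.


Formula: v = Cd * sqrt(2 * g * h)  (Torricelli with discharge coefficient)
2*g*h = 2 * 981 * 58.4 = 114580.8 cm^2/s^2
sqrt(114580.8) = 338.49786 cm/s
v = 0.74 * 338.49786 = 250.4884 cm/s

Final answer: 250.4884 cm/s


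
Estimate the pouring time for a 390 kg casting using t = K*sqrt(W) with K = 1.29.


Formula: t = K * sqrt(W)
sqrt(W) = sqrt(390) = 19.74842
t = 1.29 * 19.74842 = 25.4755 s

Answer: 25.4755 s


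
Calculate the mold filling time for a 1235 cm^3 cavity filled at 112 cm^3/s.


Formula: t_fill = V_mold / Q_flow
t = 1235 cm^3 / 112 cm^3/s = 11.0268 s

11.0268 s


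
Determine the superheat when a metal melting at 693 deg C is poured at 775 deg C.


Formula: Superheat = T_pour - T_melt
Superheat = 775 - 693 = 82 deg C

Answer: 82 deg C


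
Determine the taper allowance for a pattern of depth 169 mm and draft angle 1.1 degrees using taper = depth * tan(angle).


Formula: taper = depth * tan(draft_angle)
tan(1.1 deg) = 0.0192010
taper = 169 mm * 0.0192010 = 3.2450 mm

Final answer: 3.2450 mm


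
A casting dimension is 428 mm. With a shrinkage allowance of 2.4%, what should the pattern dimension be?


Formula: L_pattern = L_casting * (1 + shrinkage_rate/100)
Shrinkage factor = 1 + 2.4/100 = 1.024
L_pattern = 428 mm * 1.024 = 438.2720 mm

438.2720 mm


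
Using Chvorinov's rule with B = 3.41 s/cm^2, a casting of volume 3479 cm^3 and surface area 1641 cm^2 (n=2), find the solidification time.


Formula: t_s = B * (V/A)^n  (Chvorinov's rule, n=2)
Modulus M = V/A = 3479/1641 = 2.120049 cm
M^2 = 2.120049^2 = 4.494608 cm^2
t_s = 3.41 * 4.494608 = 15.3266 s

15.3266 s


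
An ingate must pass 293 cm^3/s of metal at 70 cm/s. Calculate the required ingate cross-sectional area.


Formula: A_ingate = Q / v  (continuity equation)
A = 293 cm^3/s / 70 cm/s = 4.1857 cm^2

Final answer: 4.1857 cm^2


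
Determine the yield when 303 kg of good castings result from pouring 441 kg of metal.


Formula: Casting Yield = (W_good / W_total) * 100
Yield = (303 kg / 441 kg) * 100 = 68.7075%

Final answer: 68.7075%


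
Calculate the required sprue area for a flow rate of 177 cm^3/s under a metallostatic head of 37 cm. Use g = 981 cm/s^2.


Formula: v = sqrt(2*g*h), A = Q/v
Velocity: v = sqrt(2 * 981 * 37) = sqrt(72594) = 269.4327 cm/s
Sprue area: A = Q / v = 177 / 269.4327 = 0.6569 cm^2

Final answer: 0.6569 cm^2


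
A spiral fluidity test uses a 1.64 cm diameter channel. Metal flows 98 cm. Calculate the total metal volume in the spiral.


Formula: V = pi * (d/2)^2 * L  (cylinder volume)
Radius = 1.64/2 = 0.82 cm
V = pi * 0.82^2 * 98 = 207.0159 cm^3

Final answer: 207.0159 cm^3


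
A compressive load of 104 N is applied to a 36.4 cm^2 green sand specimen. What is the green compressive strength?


Formula: Compressive Strength = Force / Area
Strength = 104 N / 36.4 cm^2 = 2.8571 N/cm^2

Final answer: 2.8571 N/cm^2


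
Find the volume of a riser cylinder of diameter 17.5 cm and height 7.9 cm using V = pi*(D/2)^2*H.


Formula: V = pi * (D/2)^2 * H  (cylinder volume)
Radius = D/2 = 17.5/2 = 8.75 cm
V = pi * 8.75^2 * 7.9 = 1900.1727 cm^3

1900.1727 cm^3


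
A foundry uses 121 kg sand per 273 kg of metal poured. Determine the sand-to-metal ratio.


Formula: Sand-to-Metal Ratio = W_sand / W_metal
Ratio = 121 kg / 273 kg = 0.4432

Final answer: 0.4432


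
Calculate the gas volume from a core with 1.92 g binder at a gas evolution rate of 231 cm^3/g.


Formula: V_gas = W_binder * gas_evolution_rate
V = 1.92 g * 231 cm^3/g = 443.5200 cm^3

Answer: 443.5200 cm^3


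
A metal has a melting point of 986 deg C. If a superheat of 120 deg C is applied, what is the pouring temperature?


Formula: T_pour = T_melt + Superheat
T_pour = 986 + 120 = 1106 deg C

Final answer: 1106 deg C


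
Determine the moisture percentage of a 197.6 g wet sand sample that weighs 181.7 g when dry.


Formula: MC = (W_wet - W_dry) / W_wet * 100
Water mass = 197.6 - 181.7 = 15.9 g
MC = 15.9 / 197.6 * 100 = 8.0466%

8.0466%


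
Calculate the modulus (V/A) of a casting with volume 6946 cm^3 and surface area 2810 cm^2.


Formula: Casting Modulus M = V / A
M = 6946 cm^3 / 2810 cm^2 = 2.4719 cm

2.4719 cm


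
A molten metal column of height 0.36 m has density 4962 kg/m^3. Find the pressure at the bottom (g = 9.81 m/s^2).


Formula: P = rho * g * h
rho * g = 4962 * 9.81 = 48677.22 N/m^3
P = 48677.22 * 0.36 = 17523.7992 Pa

Final answer: 17523.7992 Pa


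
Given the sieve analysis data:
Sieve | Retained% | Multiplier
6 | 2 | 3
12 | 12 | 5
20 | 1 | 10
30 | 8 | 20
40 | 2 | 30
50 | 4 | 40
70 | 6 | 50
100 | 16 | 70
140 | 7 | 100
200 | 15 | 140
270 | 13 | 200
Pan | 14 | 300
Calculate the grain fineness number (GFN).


Formula: GFN = sum(pct * multiplier) / sum(pct)
sum(pct * multiplier) = 11476
sum(pct) = 100
GFN = 11476 / 100 = 114.76

Final answer: 114.76


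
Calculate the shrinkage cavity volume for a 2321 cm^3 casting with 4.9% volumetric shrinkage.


Formula: V_shrink = V_casting * shrinkage_pct / 100
V_shrink = 2321 cm^3 * 4.9 / 100 = 113.7290 cm^3


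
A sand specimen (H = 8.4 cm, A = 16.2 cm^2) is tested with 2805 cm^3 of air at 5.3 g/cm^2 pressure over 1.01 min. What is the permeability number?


Formula: Permeability Number P = (V * H) / (p * A * t)
Numerator: V * H = 2805 * 8.4 = 23562.0
Denominator: p * A * t = 5.3 * 16.2 * 1.01 = 86.7186
P = 23562.0 / 86.7186 = 271.7064

Final answer: 271.7064


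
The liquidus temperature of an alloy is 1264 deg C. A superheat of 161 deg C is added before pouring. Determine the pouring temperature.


Formula: T_pour = T_melt + Superheat
T_pour = 1264 + 161 = 1425 deg C


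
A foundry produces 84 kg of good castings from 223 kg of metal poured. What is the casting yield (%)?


Formula: Casting Yield = (W_good / W_total) * 100
Yield = (84 kg / 223 kg) * 100 = 37.6682%


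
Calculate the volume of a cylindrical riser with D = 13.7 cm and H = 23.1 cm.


Formula: V = pi * (D/2)^2 * H  (cylinder volume)
Radius = D/2 = 13.7/2 = 6.85 cm
V = pi * 6.85^2 * 23.1 = 3405.2029 cm^3

Final answer: 3405.2029 cm^3


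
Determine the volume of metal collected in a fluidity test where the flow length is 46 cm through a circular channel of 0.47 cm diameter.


Formula: V = pi * (d/2)^2 * L  (cylinder volume)
Radius = 0.47/2 = 0.235 cm
V = pi * 0.235^2 * 46 = 7.9807 cm^3

Answer: 7.9807 cm^3


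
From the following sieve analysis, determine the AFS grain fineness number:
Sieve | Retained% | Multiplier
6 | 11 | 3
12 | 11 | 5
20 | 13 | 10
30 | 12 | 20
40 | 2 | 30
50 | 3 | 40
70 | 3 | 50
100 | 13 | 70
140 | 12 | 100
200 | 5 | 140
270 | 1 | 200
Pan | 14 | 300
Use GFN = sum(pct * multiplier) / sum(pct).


Formula: GFN = sum(pct * multiplier) / sum(pct)
sum(pct * multiplier) = 7998
sum(pct) = 100
GFN = 7998 / 100 = 79.98


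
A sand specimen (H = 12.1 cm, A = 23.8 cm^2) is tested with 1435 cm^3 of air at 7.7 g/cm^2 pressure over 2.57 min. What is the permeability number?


Formula: Permeability Number P = (V * H) / (p * A * t)
Numerator: V * H = 1435 * 12.1 = 17363.5
Denominator: p * A * t = 7.7 * 23.8 * 2.57 = 470.9782
P = 17363.5 / 470.9782 = 36.8669

Final answer: 36.8669


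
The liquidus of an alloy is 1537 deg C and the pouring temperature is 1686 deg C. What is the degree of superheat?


Formula: Superheat = T_pour - T_melt
Superheat = 1686 - 1537 = 149 deg C


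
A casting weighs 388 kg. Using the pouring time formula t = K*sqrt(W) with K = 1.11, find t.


Formula: t = K * sqrt(W)
sqrt(W) = sqrt(388) = 19.69772
t = 1.11 * 19.69772 = 21.8645 s

Answer: 21.8645 s


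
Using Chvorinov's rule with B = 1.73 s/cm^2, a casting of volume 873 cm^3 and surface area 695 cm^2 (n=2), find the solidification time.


Formula: t_s = B * (V/A)^n  (Chvorinov's rule, n=2)
Modulus M = V/A = 873/695 = 1.256115 cm
M^2 = 1.256115^2 = 1.577825 cm^2
t_s = 1.73 * 1.577825 = 2.7296 s

Answer: 2.7296 s


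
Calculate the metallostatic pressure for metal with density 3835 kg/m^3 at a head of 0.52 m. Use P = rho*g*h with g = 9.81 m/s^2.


Formula: P = rho * g * h
rho * g = 3835 * 9.81 = 37621.35 N/m^3
P = 37621.35 * 0.52 = 19563.1020 Pa


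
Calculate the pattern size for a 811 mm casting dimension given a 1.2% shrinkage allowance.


Formula: L_pattern = L_casting * (1 + shrinkage_rate/100)
Shrinkage factor = 1 + 1.2/100 = 1.012
L_pattern = 811 mm * 1.012 = 820.7320 mm

Answer: 820.7320 mm


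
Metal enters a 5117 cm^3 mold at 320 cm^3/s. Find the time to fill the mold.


Formula: t_fill = V_mold / Q_flow
t = 5117 cm^3 / 320 cm^3/s = 15.9906 s

15.9906 s


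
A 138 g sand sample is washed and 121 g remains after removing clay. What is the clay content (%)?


Formula: Clay% = (W_total - W_washed) / W_total * 100
Clay mass = 138 - 121 = 17 g
Clay% = 17 / 138 * 100 = 12.3188%

12.3188%


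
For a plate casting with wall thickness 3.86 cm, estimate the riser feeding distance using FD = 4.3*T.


Formula: FD = 4.3 * T  (riser feeding-distance rule)
FD = 4.3 * 3.86 cm = 16.5980 cm


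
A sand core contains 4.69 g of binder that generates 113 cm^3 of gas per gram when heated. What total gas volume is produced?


Formula: V_gas = W_binder * gas_evolution_rate
V = 4.69 g * 113 cm^3/g = 529.9700 cm^3

Final answer: 529.9700 cm^3


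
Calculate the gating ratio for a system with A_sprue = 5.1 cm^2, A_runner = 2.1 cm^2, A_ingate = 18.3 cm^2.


Sprue:Runner:Ingate = 1 : 2.1/5.1 : 18.3/5.1 = 1:0.41:3.59

1:0.41:3.59


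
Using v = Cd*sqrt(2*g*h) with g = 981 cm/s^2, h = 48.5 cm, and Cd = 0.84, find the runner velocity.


Formula: v = Cd * sqrt(2 * g * h)  (Torricelli with discharge coefficient)
2*g*h = 2 * 981 * 48.5 = 95157.0 cm^2/s^2
sqrt(95157.0) = 308.47528 cm/s
v = 0.84 * 308.47528 = 259.1192 cm/s


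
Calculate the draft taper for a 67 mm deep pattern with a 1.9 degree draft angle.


Formula: taper = depth * tan(draft_angle)
tan(1.9 deg) = 0.0331734
taper = 67 mm * 0.0331734 = 2.2226 mm

Answer: 2.2226 mm


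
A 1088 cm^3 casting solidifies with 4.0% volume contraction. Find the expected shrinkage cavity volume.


Formula: V_shrink = V_casting * shrinkage_pct / 100
V_shrink = 1088 cm^3 * 4.0 / 100 = 43.5200 cm^3

Answer: 43.5200 cm^3


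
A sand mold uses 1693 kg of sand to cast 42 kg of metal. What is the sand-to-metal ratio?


Formula: Sand-to-Metal Ratio = W_sand / W_metal
Ratio = 1693 kg / 42 kg = 40.3095


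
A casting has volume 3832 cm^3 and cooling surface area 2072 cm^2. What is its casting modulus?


Formula: Casting Modulus M = V / A
M = 3832 cm^3 / 2072 cm^2 = 1.8494 cm

Final answer: 1.8494 cm


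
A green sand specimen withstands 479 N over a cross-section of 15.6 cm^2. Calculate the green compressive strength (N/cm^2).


Formula: Compressive Strength = Force / Area
Strength = 479 N / 15.6 cm^2 = 30.7051 N/cm^2

Final answer: 30.7051 N/cm^2


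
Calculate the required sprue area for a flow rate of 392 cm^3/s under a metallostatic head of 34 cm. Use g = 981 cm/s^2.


Formula: v = sqrt(2*g*h), A = Q/v
Velocity: v = sqrt(2 * 981 * 34) = sqrt(66708) = 258.2789 cm/s
Sprue area: A = Q / v = 392 / 258.2789 = 1.5177 cm^2

Final answer: 1.5177 cm^2


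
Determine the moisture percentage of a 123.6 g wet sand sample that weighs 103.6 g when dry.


Formula: MC = (W_wet - W_dry) / W_wet * 100
Water mass = 123.6 - 103.6 = 20.0 g
MC = 20.0 / 123.6 * 100 = 16.1812%

16.1812%


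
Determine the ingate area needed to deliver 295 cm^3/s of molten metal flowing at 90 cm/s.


Formula: A_ingate = Q / v  (continuity equation)
A = 295 cm^3/s / 90 cm/s = 3.2778 cm^2

3.2778 cm^2


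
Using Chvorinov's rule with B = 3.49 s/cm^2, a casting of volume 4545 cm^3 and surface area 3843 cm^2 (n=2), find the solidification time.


Formula: t_s = B * (V/A)^n  (Chvorinov's rule, n=2)
Modulus M = V/A = 4545/3843 = 1.182670 cm
M^2 = 1.182670^2 = 1.398708 cm^2
t_s = 3.49 * 1.398708 = 4.8815 s

Final answer: 4.8815 s


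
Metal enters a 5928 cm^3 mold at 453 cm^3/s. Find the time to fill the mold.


Formula: t_fill = V_mold / Q_flow
t = 5928 cm^3 / 453 cm^3/s = 13.0861 s

Final answer: 13.0861 s


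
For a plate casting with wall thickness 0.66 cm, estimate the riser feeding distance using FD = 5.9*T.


Formula: FD = 5.9 * T  (riser feeding-distance rule)
FD = 5.9 * 0.66 cm = 3.8940 cm

3.8940 cm


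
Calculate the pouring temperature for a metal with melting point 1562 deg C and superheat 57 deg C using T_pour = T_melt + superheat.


Formula: T_pour = T_melt + Superheat
T_pour = 1562 + 57 = 1619 deg C


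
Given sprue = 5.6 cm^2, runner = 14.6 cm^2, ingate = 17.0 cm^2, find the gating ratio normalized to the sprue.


Sprue:Runner:Ingate = 1 : 14.6/5.6 : 17.0/5.6 = 1:2.61:3.04

Final answer: 1:2.61:3.04


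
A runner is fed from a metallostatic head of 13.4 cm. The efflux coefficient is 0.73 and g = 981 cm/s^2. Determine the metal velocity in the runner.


Formula: v = Cd * sqrt(2 * g * h)  (Torricelli with discharge coefficient)
2*g*h = 2 * 981 * 13.4 = 26290.8 cm^2/s^2
sqrt(26290.8) = 162.14438 cm/s
v = 0.73 * 162.14438 = 118.3654 cm/s

Final answer: 118.3654 cm/s


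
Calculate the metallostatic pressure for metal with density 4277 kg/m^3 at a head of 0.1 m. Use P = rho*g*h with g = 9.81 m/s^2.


Formula: P = rho * g * h
rho * g = 4277 * 9.81 = 41957.37 N/m^3
P = 41957.37 * 0.1 = 4195.7370 Pa


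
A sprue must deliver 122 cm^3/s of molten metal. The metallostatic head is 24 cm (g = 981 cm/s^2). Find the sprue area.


Formula: v = sqrt(2*g*h), A = Q/v
Velocity: v = sqrt(2 * 981 * 24) = sqrt(47088) = 216.9977 cm/s
Sprue area: A = Q / v = 122 / 216.9977 = 0.5622 cm^2

0.5622 cm^2


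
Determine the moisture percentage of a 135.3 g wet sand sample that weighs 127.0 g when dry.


Formula: MC = (W_wet - W_dry) / W_wet * 100
Water mass = 135.3 - 127.0 = 8.3 g
MC = 8.3 / 135.3 * 100 = 6.1345%

Final answer: 6.1345%


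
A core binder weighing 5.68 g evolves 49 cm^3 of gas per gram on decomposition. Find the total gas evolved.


Formula: V_gas = W_binder * gas_evolution_rate
V = 5.68 g * 49 cm^3/g = 278.3200 cm^3


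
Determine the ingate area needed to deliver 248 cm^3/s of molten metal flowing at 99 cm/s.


Formula: A_ingate = Q / v  (continuity equation)
A = 248 cm^3/s / 99 cm/s = 2.5051 cm^2


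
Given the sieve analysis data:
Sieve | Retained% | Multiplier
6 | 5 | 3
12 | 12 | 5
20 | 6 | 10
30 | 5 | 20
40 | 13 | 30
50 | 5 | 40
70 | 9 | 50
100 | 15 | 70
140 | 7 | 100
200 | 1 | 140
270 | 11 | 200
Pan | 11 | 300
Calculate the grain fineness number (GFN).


Formula: GFN = sum(pct * multiplier) / sum(pct)
sum(pct * multiplier) = 8665
sum(pct) = 100
GFN = 8665 / 100 = 86.65

Final answer: 86.65


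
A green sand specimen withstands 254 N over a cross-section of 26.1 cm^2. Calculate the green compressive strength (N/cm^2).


Formula: Compressive Strength = Force / Area
Strength = 254 N / 26.1 cm^2 = 9.7318 N/cm^2


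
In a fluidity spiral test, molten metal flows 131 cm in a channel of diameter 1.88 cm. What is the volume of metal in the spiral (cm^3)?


Formula: V = pi * (d/2)^2 * L  (cylinder volume)
Radius = 1.88/2 = 0.94 cm
V = pi * 0.94^2 * 131 = 363.6444 cm^3


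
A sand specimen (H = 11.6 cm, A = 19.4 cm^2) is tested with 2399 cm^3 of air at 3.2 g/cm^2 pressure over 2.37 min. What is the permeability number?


Formula: Permeability Number P = (V * H) / (p * A * t)
Numerator: V * H = 2399 * 11.6 = 27828.4
Denominator: p * A * t = 3.2 * 19.4 * 2.37 = 147.1296
P = 27828.4 / 147.1296 = 189.1421

Final answer: 189.1421


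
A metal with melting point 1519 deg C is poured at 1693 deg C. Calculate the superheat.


Formula: Superheat = T_pour - T_melt
Superheat = 1693 - 1519 = 174 deg C

174 deg C


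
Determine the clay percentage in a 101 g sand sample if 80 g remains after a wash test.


Formula: Clay% = (W_total - W_washed) / W_total * 100
Clay mass = 101 - 80 = 21 g
Clay% = 21 / 101 * 100 = 20.7921%

Answer: 20.7921%


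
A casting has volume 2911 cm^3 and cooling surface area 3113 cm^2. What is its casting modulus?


Formula: Casting Modulus M = V / A
M = 2911 cm^3 / 3113 cm^2 = 0.9351 cm

0.9351 cm


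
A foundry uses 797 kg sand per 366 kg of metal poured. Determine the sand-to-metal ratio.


Formula: Sand-to-Metal Ratio = W_sand / W_metal
Ratio = 797 kg / 366 kg = 2.1776

Answer: 2.1776


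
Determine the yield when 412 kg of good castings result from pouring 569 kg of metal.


Formula: Casting Yield = (W_good / W_total) * 100
Yield = (412 kg / 569 kg) * 100 = 72.4077%

Answer: 72.4077%


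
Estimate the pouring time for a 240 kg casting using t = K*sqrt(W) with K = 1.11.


Formula: t = K * sqrt(W)
sqrt(W) = sqrt(240) = 15.49193
t = 1.11 * 15.49193 = 17.1960 s

Final answer: 17.1960 s


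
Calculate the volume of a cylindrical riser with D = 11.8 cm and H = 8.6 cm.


Formula: V = pi * (D/2)^2 * H  (cylinder volume)
Radius = D/2 = 11.8/2 = 5.9 cm
V = pi * 5.9^2 * 8.6 = 940.4860 cm^3


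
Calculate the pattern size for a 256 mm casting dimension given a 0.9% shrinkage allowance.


Formula: L_pattern = L_casting * (1 + shrinkage_rate/100)
Shrinkage factor = 1 + 0.9/100 = 1.009
L_pattern = 256 mm * 1.009 = 258.3040 mm

Answer: 258.3040 mm


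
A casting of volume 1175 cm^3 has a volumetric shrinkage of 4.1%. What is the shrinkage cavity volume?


Formula: V_shrink = V_casting * shrinkage_pct / 100
V_shrink = 1175 cm^3 * 4.1 / 100 = 48.1750 cm^3

Final answer: 48.1750 cm^3


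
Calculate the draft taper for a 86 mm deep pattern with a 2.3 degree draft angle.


Formula: taper = depth * tan(draft_angle)
tan(2.3 deg) = 0.0401641
taper = 86 mm * 0.0401641 = 3.4541 mm

Answer: 3.4541 mm


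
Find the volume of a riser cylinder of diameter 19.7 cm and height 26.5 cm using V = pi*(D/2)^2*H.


Formula: V = pi * (D/2)^2 * H  (cylinder volume)
Radius = D/2 = 19.7/2 = 9.85 cm
V = pi * 9.85^2 * 26.5 = 8077.3371 cm^3

Final answer: 8077.3371 cm^3


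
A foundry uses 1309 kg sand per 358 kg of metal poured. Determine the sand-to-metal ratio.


Formula: Sand-to-Metal Ratio = W_sand / W_metal
Ratio = 1309 kg / 358 kg = 3.6564


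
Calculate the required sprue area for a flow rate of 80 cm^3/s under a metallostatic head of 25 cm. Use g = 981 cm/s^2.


Formula: v = sqrt(2*g*h), A = Q/v
Velocity: v = sqrt(2 * 981 * 25) = sqrt(49050) = 221.4723 cm/s
Sprue area: A = Q / v = 80 / 221.4723 = 0.3612 cm^2

Final answer: 0.3612 cm^2


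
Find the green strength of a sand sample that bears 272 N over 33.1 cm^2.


Formula: Compressive Strength = Force / Area
Strength = 272 N / 33.1 cm^2 = 8.2175 N/cm^2

8.2175 N/cm^2


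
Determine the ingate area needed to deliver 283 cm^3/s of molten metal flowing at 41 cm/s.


Formula: A_ingate = Q / v  (continuity equation)
A = 283 cm^3/s / 41 cm/s = 6.9024 cm^2

Answer: 6.9024 cm^2


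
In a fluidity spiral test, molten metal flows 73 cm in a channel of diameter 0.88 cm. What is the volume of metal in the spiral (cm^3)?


Formula: V = pi * (d/2)^2 * L  (cylinder volume)
Radius = 0.88/2 = 0.44 cm
V = pi * 0.44^2 * 73 = 44.3995 cm^3

Answer: 44.3995 cm^3


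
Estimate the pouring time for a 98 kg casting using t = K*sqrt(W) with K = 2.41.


Formula: t = K * sqrt(W)
sqrt(W) = sqrt(98) = 9.89949
t = 2.41 * 9.89949 = 23.8578 s

23.8578 s


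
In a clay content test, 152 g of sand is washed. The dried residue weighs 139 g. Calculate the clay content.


Formula: Clay% = (W_total - W_washed) / W_total * 100
Clay mass = 152 - 139 = 13 g
Clay% = 13 / 152 * 100 = 8.5526%


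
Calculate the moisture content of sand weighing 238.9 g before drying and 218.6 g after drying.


Formula: MC = (W_wet - W_dry) / W_wet * 100
Water mass = 238.9 - 218.6 = 20.3 g
MC = 20.3 / 238.9 * 100 = 8.4973%

8.4973%


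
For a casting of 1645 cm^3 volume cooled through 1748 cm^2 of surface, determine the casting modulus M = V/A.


Formula: Casting Modulus M = V / A
M = 1645 cm^3 / 1748 cm^2 = 0.9411 cm

Final answer: 0.9411 cm


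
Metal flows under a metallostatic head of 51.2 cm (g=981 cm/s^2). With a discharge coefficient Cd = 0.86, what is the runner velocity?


Formula: v = Cd * sqrt(2 * g * h)  (Torricelli with discharge coefficient)
2*g*h = 2 * 981 * 51.2 = 100454.4 cm^2/s^2
sqrt(100454.4) = 316.94542 cm/s
v = 0.86 * 316.94542 = 272.5731 cm/s


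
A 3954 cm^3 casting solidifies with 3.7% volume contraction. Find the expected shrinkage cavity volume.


Formula: V_shrink = V_casting * shrinkage_pct / 100
V_shrink = 3954 cm^3 * 3.7 / 100 = 146.2980 cm^3

Final answer: 146.2980 cm^3


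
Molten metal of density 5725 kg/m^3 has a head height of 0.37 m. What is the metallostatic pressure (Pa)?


Formula: P = rho * g * h
rho * g = 5725 * 9.81 = 56162.25 N/m^3
P = 56162.25 * 0.37 = 20780.0325 Pa

20780.0325 Pa


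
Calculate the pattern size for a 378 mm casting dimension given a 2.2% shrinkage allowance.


Formula: L_pattern = L_casting * (1 + shrinkage_rate/100)
Shrinkage factor = 1 + 2.2/100 = 1.022
L_pattern = 378 mm * 1.022 = 386.3160 mm

386.3160 mm


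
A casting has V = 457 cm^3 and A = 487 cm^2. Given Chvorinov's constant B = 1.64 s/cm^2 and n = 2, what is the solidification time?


Formula: t_s = B * (V/A)^n  (Chvorinov's rule, n=2)
Modulus M = V/A = 457/487 = 0.938398 cm
M^2 = 0.938398^2 = 0.880591 cm^2
t_s = 1.64 * 0.880591 = 1.4442 s

Final answer: 1.4442 s


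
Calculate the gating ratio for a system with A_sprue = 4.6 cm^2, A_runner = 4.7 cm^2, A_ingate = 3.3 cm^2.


Sprue:Runner:Ingate = 1 : 4.7/4.6 : 3.3/4.6 = 1:1.02:0.72

1:1.02:0.72


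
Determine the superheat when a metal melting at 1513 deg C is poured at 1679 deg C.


Formula: Superheat = T_pour - T_melt
Superheat = 1679 - 1513 = 166 deg C

166 deg C


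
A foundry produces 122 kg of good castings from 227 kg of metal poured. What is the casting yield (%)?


Formula: Casting Yield = (W_good / W_total) * 100
Yield = (122 kg / 227 kg) * 100 = 53.7445%

53.7445%


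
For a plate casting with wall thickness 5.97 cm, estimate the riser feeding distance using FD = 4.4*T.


Formula: FD = 4.4 * T  (riser feeding-distance rule)
FD = 4.4 * 5.97 cm = 26.2680 cm

Answer: 26.2680 cm


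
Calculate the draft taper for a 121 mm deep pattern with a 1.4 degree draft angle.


Formula: taper = depth * tan(draft_angle)
tan(1.4 deg) = 0.0244395
taper = 121 mm * 0.0244395 = 2.9572 mm

2.9572 mm


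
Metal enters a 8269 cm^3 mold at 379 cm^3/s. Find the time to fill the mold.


Formula: t_fill = V_mold / Q_flow
t = 8269 cm^3 / 379 cm^3/s = 21.8179 s

Answer: 21.8179 s


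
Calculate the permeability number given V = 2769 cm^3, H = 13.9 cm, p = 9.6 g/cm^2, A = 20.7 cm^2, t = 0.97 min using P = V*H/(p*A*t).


Formula: Permeability Number P = (V * H) / (p * A * t)
Numerator: V * H = 2769 * 13.9 = 38489.1
Denominator: p * A * t = 9.6 * 20.7 * 0.97 = 192.7584
P = 38489.1 / 192.7584 = 199.6753

199.6753


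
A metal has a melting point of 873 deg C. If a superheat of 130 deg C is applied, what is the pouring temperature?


Formula: T_pour = T_melt + Superheat
T_pour = 873 + 130 = 1003 deg C

Answer: 1003 deg C


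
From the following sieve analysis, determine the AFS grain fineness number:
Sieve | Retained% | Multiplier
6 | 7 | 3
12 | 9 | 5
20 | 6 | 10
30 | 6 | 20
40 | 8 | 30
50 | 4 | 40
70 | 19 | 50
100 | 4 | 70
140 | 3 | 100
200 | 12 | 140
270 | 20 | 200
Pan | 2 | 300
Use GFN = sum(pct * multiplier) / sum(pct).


Formula: GFN = sum(pct * multiplier) / sum(pct)
sum(pct * multiplier) = 8456
sum(pct) = 100
GFN = 8456 / 100 = 84.56

Final answer: 84.56


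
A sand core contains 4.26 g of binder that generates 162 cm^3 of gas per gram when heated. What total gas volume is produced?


Formula: V_gas = W_binder * gas_evolution_rate
V = 4.26 g * 162 cm^3/g = 690.1200 cm^3

Answer: 690.1200 cm^3


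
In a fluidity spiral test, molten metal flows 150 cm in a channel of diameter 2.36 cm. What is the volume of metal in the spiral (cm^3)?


Formula: V = pi * (d/2)^2 * L  (cylinder volume)
Radius = 2.36/2 = 1.18 cm
V = pi * 1.18^2 * 150 = 656.1530 cm^3

656.1530 cm^3


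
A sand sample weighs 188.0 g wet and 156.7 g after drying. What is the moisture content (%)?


Formula: MC = (W_wet - W_dry) / W_wet * 100
Water mass = 188.0 - 156.7 = 31.3 g
MC = 31.3 / 188.0 * 100 = 16.6489%

Final answer: 16.6489%


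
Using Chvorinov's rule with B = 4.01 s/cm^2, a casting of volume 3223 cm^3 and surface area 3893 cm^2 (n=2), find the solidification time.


Formula: t_s = B * (V/A)^n  (Chvorinov's rule, n=2)
Modulus M = V/A = 3223/3893 = 0.827896 cm
M^2 = 0.827896^2 = 0.685412 cm^2
t_s = 4.01 * 0.685412 = 2.7485 s

Answer: 2.7485 s


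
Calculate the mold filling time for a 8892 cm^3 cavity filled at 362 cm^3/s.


Formula: t_fill = V_mold / Q_flow
t = 8892 cm^3 / 362 cm^3/s = 24.5635 s

Answer: 24.5635 s


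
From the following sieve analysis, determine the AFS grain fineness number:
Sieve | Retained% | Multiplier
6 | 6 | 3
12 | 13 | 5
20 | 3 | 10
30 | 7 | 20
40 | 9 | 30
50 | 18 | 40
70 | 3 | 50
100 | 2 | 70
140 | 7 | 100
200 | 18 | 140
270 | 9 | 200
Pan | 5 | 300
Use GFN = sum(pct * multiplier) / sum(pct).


Formula: GFN = sum(pct * multiplier) / sum(pct)
sum(pct * multiplier) = 8053
sum(pct) = 100
GFN = 8053 / 100 = 80.53

Answer: 80.53


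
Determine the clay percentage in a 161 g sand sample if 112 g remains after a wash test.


Formula: Clay% = (W_total - W_washed) / W_total * 100
Clay mass = 161 - 112 = 49 g
Clay% = 49 / 161 * 100 = 30.4348%

Final answer: 30.4348%


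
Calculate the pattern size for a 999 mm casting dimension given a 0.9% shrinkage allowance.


Formula: L_pattern = L_casting * (1 + shrinkage_rate/100)
Shrinkage factor = 1 + 0.9/100 = 1.009
L_pattern = 999 mm * 1.009 = 1007.9910 mm

1007.9910 mm


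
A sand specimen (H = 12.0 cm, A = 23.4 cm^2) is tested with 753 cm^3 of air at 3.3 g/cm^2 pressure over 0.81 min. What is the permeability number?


Formula: Permeability Number P = (V * H) / (p * A * t)
Numerator: V * H = 753 * 12.0 = 9036.0
Denominator: p * A * t = 3.3 * 23.4 * 0.81 = 62.5482
P = 9036.0 / 62.5482 = 144.4646

Answer: 144.4646


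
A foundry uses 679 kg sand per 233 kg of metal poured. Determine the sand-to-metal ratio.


Formula: Sand-to-Metal Ratio = W_sand / W_metal
Ratio = 679 kg / 233 kg = 2.9142

Answer: 2.9142


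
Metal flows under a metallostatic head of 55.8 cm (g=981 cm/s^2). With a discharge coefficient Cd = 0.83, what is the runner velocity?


Formula: v = Cd * sqrt(2 * g * h)  (Torricelli with discharge coefficient)
2*g*h = 2 * 981 * 55.8 = 109479.6 cm^2/s^2
sqrt(109479.6) = 330.87702 cm/s
v = 0.83 * 330.87702 = 274.6279 cm/s

274.6279 cm/s


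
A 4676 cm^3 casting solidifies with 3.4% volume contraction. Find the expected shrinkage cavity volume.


Formula: V_shrink = V_casting * shrinkage_pct / 100
V_shrink = 4676 cm^3 * 3.4 / 100 = 158.9840 cm^3


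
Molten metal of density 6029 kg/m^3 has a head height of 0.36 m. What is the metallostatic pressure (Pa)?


Formula: P = rho * g * h
rho * g = 6029 * 9.81 = 59144.49 N/m^3
P = 59144.49 * 0.36 = 21292.0164 Pa


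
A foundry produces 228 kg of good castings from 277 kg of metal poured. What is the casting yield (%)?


Formula: Casting Yield = (W_good / W_total) * 100
Yield = (228 kg / 277 kg) * 100 = 82.3105%


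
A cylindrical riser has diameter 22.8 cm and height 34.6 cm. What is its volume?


Formula: V = pi * (D/2)^2 * H  (cylinder volume)
Radius = D/2 = 22.8/2 = 11.4 cm
V = pi * 11.4^2 * 34.6 = 14126.5358 cm^3

Final answer: 14126.5358 cm^3


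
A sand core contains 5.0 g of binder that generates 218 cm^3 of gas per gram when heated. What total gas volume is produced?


Formula: V_gas = W_binder * gas_evolution_rate
V = 5.0 g * 218 cm^3/g = 1090.0000 cm^3

Answer: 1090.0000 cm^3


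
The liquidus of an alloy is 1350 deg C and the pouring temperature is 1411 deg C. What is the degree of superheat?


Formula: Superheat = T_pour - T_melt
Superheat = 1411 - 1350 = 61 deg C


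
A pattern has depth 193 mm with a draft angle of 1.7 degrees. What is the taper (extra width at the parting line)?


Formula: taper = depth * tan(draft_angle)
tan(1.7 deg) = 0.0296793
taper = 193 mm * 0.0296793 = 5.7281 mm

Final answer: 5.7281 mm


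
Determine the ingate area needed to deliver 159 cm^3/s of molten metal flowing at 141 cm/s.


Formula: A_ingate = Q / v  (continuity equation)
A = 159 cm^3/s / 141 cm/s = 1.1277 cm^2

Answer: 1.1277 cm^2


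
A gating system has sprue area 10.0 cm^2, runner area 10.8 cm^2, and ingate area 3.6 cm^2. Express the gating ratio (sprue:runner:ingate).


Sprue:Runner:Ingate = 1 : 10.8/10.0 : 3.6/10.0 = 1:1.08:0.36


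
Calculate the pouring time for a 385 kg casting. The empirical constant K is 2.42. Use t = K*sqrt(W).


Formula: t = K * sqrt(W)
sqrt(W) = sqrt(385) = 19.62142
t = 2.42 * 19.62142 = 47.4838 s

Final answer: 47.4838 s


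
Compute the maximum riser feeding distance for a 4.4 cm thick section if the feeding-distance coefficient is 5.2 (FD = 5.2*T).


Formula: FD = 5.2 * T  (riser feeding-distance rule)
FD = 5.2 * 4.4 cm = 22.8800 cm

22.8800 cm


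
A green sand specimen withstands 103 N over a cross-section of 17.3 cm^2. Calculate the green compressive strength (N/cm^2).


Formula: Compressive Strength = Force / Area
Strength = 103 N / 17.3 cm^2 = 5.9538 N/cm^2

5.9538 N/cm^2


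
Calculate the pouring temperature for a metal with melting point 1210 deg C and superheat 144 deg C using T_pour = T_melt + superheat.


Formula: T_pour = T_melt + Superheat
T_pour = 1210 + 144 = 1354 deg C

Final answer: 1354 deg C


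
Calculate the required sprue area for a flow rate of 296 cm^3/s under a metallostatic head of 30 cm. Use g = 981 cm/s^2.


Formula: v = sqrt(2*g*h), A = Q/v
Velocity: v = sqrt(2 * 981 * 30) = sqrt(58860) = 242.6108 cm/s
Sprue area: A = Q / v = 296 / 242.6108 = 1.2201 cm^2

Final answer: 1.2201 cm^2


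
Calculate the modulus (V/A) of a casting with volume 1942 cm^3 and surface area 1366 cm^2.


Formula: Casting Modulus M = V / A
M = 1942 cm^3 / 1366 cm^2 = 1.4217 cm

Answer: 1.4217 cm


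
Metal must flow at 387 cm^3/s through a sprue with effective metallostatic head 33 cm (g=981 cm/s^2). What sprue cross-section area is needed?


Formula: v = sqrt(2*g*h), A = Q/v
Velocity: v = sqrt(2 * 981 * 33) = sqrt(64746) = 254.4524 cm/s
Sprue area: A = Q / v = 387 / 254.4524 = 1.5209 cm^2


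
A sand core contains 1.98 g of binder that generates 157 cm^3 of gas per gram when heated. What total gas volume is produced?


Formula: V_gas = W_binder * gas_evolution_rate
V = 1.98 g * 157 cm^3/g = 310.8600 cm^3

Answer: 310.8600 cm^3


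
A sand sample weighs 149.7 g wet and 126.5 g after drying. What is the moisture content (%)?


Formula: MC = (W_wet - W_dry) / W_wet * 100
Water mass = 149.7 - 126.5 = 23.2 g
MC = 23.2 / 149.7 * 100 = 15.4977%

Final answer: 15.4977%


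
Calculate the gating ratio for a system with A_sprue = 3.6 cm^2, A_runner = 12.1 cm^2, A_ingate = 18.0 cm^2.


Sprue:Runner:Ingate = 1 : 12.1/3.6 : 18.0/3.6 = 1:3.36:5.00

Answer: 1:3.36:5.00
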